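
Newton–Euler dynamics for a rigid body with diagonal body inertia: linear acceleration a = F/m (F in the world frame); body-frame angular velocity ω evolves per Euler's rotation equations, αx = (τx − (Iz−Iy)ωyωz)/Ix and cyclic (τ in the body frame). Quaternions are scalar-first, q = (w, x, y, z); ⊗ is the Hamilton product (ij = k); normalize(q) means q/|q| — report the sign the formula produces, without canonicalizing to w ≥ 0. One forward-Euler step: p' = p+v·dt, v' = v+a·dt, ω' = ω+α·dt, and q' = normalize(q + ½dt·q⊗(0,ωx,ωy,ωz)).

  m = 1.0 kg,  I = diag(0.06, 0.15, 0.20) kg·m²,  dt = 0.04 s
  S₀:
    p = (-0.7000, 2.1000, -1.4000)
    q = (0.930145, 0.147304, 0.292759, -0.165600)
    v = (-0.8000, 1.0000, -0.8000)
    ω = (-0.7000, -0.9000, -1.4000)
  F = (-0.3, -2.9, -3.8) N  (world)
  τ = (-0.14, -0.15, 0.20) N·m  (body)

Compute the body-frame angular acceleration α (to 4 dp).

α = (-3.3833, -0.0853, 0.7165)

gyro term ω×Iω = (0.0630, -0.1372, 0.0567)
angular accel α = (-3.3833, -0.0853, 0.7165)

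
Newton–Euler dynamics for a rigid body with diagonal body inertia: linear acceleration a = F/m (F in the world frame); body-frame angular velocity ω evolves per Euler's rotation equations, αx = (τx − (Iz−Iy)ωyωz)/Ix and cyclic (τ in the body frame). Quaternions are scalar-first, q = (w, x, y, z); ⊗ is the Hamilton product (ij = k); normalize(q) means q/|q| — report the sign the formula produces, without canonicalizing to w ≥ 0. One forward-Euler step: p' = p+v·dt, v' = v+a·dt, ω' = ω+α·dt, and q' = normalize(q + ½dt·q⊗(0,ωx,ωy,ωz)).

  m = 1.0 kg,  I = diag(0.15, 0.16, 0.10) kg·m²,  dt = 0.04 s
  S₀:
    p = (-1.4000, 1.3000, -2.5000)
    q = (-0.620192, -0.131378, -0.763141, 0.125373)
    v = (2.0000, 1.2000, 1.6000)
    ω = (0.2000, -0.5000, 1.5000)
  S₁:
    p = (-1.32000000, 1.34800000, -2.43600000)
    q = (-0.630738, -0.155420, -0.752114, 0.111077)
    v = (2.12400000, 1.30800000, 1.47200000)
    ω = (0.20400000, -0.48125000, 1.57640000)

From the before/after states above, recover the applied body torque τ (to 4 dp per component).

τ = (0.0600, 0.0900, 0.1900)

rate change Δω = (0.00400000, 0.01875000, 0.07640000)
precession coupling = (0.0450, 0.0150, -0.0010)
applied torque τ = (0.0600, 0.0900, 0.1900)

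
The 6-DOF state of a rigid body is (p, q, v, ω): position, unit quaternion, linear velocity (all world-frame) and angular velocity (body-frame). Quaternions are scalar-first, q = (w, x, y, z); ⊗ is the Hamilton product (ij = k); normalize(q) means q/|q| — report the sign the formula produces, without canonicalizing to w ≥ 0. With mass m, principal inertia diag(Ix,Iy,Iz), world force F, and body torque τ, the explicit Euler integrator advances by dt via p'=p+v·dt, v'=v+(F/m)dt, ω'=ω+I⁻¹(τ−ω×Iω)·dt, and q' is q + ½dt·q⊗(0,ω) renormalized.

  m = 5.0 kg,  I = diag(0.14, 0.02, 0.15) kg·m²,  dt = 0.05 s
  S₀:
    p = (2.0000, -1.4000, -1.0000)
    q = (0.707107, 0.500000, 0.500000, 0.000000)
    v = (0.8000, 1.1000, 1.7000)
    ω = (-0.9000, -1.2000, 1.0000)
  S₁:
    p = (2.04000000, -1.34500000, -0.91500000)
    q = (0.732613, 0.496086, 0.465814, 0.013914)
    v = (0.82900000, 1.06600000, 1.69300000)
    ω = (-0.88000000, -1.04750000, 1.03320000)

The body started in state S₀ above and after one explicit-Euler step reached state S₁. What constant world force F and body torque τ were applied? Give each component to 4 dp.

Δv = v₁−v₀ = (0.02900000, -0.03400000, -0.00700000)
F = m·Δv/dt = (2.9000, -3.4000, -0.7000)
Δω = ω₁−ω₀ = (0.02000000, 0.15250000, 0.03320000)
applied torque τ = (-0.1000, 0.0700, -0.0300)

F = (2.9000, -3.4000, -0.7000)
τ = (-0.1000, 0.0700, -0.0300)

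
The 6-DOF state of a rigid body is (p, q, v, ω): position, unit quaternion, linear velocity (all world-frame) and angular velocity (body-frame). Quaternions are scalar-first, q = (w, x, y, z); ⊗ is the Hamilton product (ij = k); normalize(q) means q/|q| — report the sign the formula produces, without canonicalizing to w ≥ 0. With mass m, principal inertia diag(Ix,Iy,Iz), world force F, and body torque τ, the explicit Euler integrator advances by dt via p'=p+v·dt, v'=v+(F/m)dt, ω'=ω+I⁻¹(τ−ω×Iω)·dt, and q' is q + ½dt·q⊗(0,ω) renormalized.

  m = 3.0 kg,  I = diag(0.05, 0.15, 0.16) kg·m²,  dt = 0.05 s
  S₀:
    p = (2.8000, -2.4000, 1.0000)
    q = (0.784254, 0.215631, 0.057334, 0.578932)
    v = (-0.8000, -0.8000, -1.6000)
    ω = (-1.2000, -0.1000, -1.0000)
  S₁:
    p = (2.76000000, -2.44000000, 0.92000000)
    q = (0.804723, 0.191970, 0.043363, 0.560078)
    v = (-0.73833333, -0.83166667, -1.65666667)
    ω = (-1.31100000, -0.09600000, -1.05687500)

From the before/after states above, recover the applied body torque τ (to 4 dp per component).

rate change Δω = (-0.11100000, 0.00400000, -0.05687500)
precession coupling = (0.0010, -0.1320, 0.0120)
τ = I·(Δω/dt) + ω₀×(Iω₀) = (-0.1100, -0.1200, -0.1700)

τ = (-0.1100, -0.1200, -0.1700)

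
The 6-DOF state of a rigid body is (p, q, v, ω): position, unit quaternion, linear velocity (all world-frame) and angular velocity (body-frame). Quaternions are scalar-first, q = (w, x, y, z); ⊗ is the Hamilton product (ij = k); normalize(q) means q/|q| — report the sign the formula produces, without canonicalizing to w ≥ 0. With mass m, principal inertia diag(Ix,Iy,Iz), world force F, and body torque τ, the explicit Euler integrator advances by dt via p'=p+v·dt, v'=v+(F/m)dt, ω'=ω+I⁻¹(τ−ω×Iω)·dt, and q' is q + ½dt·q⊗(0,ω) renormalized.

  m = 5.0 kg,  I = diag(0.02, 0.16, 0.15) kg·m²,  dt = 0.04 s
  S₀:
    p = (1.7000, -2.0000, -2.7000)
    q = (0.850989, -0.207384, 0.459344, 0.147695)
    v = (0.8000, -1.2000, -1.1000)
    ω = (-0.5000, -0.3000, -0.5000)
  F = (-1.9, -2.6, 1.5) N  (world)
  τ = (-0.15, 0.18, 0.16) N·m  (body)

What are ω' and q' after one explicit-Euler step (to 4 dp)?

α = I⁻¹(τ − ω×Iω) = (-7.4250, 1.3281, 0.9267)
ω' = ω + α·dt = (-0.7970, -0.2469, -0.4629)
Hamilton product q⊗(0,ω) = (0.1079587, -0.6108580, -0.4328362, -0.1336073)
updated quaternion q' = (0.8530, -0.2196, 0.4506, 0.1450)

ω' = (-0.7970, -0.2469, -0.4629)
q' = (0.8530, -0.2196, 0.4506, 0.1450)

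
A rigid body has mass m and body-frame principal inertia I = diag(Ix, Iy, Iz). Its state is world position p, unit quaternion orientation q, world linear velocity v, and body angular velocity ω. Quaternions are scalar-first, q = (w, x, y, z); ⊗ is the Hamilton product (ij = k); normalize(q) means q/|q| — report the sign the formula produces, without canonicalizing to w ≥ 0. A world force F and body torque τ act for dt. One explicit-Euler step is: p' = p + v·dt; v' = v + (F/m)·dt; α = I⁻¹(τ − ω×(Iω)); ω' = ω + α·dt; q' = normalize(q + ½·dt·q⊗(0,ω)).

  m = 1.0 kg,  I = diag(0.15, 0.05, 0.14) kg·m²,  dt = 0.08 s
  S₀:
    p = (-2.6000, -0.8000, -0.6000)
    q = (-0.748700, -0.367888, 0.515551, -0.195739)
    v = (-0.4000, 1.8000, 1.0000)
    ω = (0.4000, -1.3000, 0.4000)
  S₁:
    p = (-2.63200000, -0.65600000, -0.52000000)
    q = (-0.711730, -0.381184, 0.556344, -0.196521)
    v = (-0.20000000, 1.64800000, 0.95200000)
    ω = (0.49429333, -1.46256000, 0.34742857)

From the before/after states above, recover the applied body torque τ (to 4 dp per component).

τ = (0.1300, -0.1000, -0.0400)

rate change Δω = (0.09429333, -0.16256000, -0.05257143)
precession coupling = (-0.0468, 0.0016, 0.0520)
applied torque τ = (0.1300, -0.1000, -0.0400)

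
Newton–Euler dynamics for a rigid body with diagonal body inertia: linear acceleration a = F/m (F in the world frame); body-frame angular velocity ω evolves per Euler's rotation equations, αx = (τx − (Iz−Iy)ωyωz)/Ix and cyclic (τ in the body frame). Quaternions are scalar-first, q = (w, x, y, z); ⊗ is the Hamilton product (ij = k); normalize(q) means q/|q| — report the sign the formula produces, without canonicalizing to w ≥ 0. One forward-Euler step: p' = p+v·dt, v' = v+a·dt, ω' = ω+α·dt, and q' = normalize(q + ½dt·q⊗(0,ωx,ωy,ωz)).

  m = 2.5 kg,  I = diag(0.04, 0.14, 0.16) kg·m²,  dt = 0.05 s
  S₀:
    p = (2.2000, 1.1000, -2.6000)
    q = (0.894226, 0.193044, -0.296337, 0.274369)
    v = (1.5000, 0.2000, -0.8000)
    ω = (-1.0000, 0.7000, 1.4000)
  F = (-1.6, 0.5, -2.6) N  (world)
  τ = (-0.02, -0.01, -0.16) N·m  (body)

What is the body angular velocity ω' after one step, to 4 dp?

ω' = (-1.0495, 0.6364, 1.3719)

precession coupling ω×(Iω) = (0.0196, 0.1680, -0.0700)
angular accel α = (-0.9900, -1.2714, -0.5625)
ω' = ω + α·dt = (-1.0495, 0.6364, 1.3719)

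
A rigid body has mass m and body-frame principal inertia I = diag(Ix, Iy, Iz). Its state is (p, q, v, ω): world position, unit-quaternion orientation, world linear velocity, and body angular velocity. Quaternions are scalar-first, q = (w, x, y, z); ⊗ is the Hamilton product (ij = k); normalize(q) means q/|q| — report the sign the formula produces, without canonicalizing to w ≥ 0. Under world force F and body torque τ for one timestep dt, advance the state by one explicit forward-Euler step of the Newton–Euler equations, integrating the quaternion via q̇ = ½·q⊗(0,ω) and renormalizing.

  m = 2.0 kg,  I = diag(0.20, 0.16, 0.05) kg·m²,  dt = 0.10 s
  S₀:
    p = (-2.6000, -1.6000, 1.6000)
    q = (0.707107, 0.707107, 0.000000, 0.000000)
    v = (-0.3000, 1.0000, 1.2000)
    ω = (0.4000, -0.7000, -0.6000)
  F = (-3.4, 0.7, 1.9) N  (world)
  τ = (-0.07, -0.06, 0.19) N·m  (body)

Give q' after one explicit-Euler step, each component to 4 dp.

Hamilton product q⊗(0,ω) = (-0.2828428, 0.2828428, -0.0707107, -0.9192391)
q' = normalize(q + ½dt·q⊗(0,ω)) = (0.6921, 0.7203, -0.0035, -0.0459)

q' = (0.6921, 0.7203, -0.0035, -0.0459)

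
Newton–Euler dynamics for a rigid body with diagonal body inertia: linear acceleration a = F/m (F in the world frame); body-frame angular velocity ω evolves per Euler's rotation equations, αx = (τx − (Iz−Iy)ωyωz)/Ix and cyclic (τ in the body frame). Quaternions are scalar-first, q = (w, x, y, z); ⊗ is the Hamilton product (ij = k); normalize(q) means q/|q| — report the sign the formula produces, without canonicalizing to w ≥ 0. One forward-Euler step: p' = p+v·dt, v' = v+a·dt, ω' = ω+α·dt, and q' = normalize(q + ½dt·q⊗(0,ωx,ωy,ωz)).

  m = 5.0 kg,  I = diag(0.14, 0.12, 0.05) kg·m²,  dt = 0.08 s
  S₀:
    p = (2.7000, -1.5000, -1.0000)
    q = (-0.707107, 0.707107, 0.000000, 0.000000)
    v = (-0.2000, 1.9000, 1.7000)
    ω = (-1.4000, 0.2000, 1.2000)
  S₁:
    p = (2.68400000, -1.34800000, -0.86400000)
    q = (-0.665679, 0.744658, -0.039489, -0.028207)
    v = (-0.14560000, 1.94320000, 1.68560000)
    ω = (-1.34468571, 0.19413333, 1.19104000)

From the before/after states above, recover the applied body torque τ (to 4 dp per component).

Δω = ω₁−ω₀ = (0.05531429, -0.00586667, -0.00896000)
ω₀×(Iω₀) = (-0.0168, -0.1512, 0.0056)
I·α + gyro = (0.0800, -0.1600, 0.0000)

τ = (0.0800, -0.1600, 0.0000)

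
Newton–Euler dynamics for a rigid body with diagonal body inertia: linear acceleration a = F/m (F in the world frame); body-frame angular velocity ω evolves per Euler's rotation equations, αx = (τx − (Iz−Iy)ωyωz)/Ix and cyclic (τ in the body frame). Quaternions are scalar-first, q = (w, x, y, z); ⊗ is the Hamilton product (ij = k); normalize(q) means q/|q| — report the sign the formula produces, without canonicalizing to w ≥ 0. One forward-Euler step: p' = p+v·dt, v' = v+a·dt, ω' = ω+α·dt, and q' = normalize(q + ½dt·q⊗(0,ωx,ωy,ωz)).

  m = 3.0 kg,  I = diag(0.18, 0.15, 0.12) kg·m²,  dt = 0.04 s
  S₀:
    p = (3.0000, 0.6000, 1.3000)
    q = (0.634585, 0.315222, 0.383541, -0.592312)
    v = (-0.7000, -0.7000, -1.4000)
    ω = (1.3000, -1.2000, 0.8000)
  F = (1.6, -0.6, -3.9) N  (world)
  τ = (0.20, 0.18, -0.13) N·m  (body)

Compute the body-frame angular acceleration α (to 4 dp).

α = (0.9511, 0.7840, -1.4733)

precession coupling ω×(Iω) = (0.0288, 0.0624, 0.0468)
angular accel α = (0.9511, 0.7840, -1.4733)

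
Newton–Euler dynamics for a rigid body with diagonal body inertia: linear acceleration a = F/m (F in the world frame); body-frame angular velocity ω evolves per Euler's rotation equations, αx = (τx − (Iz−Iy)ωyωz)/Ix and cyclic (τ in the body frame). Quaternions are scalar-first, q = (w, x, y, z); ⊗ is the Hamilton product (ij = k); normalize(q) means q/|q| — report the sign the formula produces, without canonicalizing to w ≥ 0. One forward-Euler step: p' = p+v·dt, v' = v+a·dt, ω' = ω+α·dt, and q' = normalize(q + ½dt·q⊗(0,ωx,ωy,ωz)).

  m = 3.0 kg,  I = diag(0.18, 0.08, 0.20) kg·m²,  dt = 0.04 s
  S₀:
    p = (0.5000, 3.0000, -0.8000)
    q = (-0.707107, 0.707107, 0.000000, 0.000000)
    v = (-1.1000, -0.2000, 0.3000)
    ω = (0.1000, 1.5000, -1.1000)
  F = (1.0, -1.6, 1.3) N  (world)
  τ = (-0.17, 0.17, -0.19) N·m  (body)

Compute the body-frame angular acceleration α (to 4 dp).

ω×(Iω) gyroscopic = (-0.1980, 0.0022, -0.0150)
angular accel α = (0.1556, 2.0975, -0.8750)

α = (0.1556, 2.0975, -0.8750)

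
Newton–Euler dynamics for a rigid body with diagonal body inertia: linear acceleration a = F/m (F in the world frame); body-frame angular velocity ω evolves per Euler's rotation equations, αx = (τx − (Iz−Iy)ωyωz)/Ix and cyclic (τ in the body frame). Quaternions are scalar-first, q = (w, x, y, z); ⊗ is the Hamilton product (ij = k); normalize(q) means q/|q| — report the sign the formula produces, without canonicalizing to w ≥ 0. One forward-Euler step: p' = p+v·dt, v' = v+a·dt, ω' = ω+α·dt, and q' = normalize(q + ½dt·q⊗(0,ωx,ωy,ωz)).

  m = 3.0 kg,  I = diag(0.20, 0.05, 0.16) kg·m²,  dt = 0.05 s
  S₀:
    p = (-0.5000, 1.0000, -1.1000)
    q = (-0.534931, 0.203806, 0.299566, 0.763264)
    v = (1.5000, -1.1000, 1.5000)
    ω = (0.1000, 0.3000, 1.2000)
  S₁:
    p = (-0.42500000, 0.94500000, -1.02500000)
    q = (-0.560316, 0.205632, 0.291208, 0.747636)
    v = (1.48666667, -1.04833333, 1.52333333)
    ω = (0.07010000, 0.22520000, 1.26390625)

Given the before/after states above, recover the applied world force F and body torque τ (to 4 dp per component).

v₁ − v₀ = (-0.01333333, 0.05166667, 0.02333333)
F = m·Δv/dt = (-0.8000, 3.1000, 1.4000)
ω₁ − ω₀ = (-0.02990000, -0.07480000, 0.06390625)
τ = I·(Δω/dt) + ω₀×(Iω₀) = (-0.0800, -0.0700, 0.2000)

F = (-0.8000, 3.1000, 1.4000)
τ = (-0.0800, -0.0700, 0.2000)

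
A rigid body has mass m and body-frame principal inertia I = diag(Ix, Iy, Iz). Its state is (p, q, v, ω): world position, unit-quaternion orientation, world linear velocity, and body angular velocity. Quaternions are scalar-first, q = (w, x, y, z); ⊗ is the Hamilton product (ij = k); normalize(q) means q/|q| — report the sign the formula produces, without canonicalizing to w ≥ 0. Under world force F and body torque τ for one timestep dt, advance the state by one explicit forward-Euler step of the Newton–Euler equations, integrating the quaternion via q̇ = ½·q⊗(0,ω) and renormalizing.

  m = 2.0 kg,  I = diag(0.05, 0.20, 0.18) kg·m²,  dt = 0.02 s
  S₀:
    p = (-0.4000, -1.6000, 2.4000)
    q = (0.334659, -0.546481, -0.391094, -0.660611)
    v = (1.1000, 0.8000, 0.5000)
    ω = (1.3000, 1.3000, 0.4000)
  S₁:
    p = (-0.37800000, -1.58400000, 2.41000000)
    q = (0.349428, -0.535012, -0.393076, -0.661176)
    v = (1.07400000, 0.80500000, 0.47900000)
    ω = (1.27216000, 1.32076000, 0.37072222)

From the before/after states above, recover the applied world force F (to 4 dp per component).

F = (-2.6000, 0.5000, -2.1000)

velocity change Δv = (-0.02600000, 0.00500000, -0.02100000)
F = m·Δv/dt = (-2.6000, 0.5000, -2.1000)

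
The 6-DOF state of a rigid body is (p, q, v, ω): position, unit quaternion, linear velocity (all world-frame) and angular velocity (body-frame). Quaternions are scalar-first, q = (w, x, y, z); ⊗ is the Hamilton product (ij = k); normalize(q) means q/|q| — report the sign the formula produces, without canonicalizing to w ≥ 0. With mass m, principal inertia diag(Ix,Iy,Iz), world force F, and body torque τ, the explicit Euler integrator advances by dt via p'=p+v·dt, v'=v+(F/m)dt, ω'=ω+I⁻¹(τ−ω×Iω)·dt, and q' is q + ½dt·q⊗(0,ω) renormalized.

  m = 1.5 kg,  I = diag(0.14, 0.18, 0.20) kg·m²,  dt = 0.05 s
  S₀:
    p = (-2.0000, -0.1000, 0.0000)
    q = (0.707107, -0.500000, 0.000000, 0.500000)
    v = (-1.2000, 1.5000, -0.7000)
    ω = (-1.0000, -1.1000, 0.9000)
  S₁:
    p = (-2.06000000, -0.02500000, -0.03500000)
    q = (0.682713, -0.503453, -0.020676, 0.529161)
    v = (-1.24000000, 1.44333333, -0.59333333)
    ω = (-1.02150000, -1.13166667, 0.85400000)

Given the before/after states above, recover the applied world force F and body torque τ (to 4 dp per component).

F = (-1.2000, -1.7000, 3.2000)
τ = (-0.0800, -0.0600, -0.1400)

velocity change Δv = (-0.04000000, -0.05666667, 0.10666667)
applied force F = (-1.2000, -1.7000, 3.2000)
ω₁ − ω₀ = (-0.02150000, -0.03166667, -0.04600000)
applied torque τ = (-0.0800, -0.0600, -0.1400)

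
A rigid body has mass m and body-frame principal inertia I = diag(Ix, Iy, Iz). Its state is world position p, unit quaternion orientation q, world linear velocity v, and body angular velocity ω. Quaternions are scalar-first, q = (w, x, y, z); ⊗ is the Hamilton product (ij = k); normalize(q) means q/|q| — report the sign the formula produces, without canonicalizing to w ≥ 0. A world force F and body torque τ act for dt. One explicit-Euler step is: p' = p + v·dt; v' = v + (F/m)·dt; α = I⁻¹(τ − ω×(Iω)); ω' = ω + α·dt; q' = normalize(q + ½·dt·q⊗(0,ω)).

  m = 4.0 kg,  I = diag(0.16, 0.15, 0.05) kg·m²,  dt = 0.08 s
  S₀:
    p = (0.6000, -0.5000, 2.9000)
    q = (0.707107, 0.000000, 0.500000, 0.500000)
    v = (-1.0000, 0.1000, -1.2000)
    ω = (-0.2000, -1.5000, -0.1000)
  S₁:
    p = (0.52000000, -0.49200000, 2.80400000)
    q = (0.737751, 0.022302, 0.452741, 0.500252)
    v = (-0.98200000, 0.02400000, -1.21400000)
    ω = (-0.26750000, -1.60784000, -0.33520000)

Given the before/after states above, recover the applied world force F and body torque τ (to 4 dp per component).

F = (0.9000, -3.8000, -0.7000)
τ = (-0.1500, -0.2000, -0.1500)

velocity change Δv = (0.01800000, -0.07600000, -0.01400000)
m·(v₁−v₀)/dt = (0.9000, -3.8000, -0.7000)
ω₁ − ω₀ = (-0.06750000, -0.10784000, -0.23520000)
gyro term ω₀×Iω₀ = (-0.0150, 0.0022, -0.0030)
τ = I·(Δω/dt) + ω₀×(Iω₀) = (-0.1500, -0.2000, -0.1500)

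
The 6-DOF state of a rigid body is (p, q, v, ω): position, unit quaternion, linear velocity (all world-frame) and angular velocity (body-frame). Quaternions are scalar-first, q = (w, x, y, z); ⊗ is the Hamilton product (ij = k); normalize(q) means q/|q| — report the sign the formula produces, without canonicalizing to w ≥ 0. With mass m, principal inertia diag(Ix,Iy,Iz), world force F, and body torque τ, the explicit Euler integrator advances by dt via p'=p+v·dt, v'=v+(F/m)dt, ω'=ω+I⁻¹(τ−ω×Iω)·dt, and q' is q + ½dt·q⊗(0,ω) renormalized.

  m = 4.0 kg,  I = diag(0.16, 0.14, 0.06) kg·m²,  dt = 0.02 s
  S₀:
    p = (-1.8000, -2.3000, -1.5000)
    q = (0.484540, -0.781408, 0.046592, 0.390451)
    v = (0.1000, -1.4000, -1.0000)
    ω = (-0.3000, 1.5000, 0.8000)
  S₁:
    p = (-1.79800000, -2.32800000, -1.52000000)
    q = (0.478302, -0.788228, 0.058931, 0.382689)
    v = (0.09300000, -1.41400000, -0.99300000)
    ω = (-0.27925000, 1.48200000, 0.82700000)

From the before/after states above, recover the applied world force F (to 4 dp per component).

F = (-1.4000, -2.8000, 1.4000)

Δv = v₁−v₀ = (-0.00700000, -0.01400000, 0.00700000)
applied force F = (-1.4000, -2.8000, 1.4000)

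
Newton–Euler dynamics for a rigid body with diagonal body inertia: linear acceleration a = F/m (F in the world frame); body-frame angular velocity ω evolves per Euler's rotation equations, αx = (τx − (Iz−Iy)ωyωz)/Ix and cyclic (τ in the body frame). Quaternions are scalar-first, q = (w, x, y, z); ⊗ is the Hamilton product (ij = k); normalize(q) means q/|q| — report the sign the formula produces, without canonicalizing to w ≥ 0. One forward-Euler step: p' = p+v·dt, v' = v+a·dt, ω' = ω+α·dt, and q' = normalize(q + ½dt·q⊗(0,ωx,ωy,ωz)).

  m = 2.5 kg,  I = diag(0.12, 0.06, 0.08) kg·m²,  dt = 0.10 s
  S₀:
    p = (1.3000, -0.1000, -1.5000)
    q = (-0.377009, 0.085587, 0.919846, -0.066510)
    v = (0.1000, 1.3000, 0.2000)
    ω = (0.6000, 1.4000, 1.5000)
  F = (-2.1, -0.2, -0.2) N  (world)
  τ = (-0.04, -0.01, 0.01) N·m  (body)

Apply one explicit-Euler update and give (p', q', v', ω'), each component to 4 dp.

p' = (1.3100, 0.0300, -1.4800)
q' = (-0.4365, 0.1471, 0.8800, -0.1157)
v' = (0.0160, 1.2920, 0.1920)
ω' = (0.5317, 1.3233, 1.5755)

linear accel F/m = (-0.8400, -0.0800, -0.0800)
p' = p + v·dt = (1.3100, 0.0300, -1.4800)
new velocity v' = (0.0160, 1.2920, 0.1920)
ω×(Iω) gyroscopic = (0.0420, 0.0360, -0.0504)
angular accel α = (-0.6833, -0.7667, 0.7550)
new body rate ω' = (0.5317, 1.3233, 1.5755)
q⊗(0,ω) = (-1.2393716, 1.2466776, -0.6960991, -0.9975993)
q' = normalize(q + ½dt·q⊗(0,ω)) = (-0.4365, 0.1471, 0.8800, -0.1157)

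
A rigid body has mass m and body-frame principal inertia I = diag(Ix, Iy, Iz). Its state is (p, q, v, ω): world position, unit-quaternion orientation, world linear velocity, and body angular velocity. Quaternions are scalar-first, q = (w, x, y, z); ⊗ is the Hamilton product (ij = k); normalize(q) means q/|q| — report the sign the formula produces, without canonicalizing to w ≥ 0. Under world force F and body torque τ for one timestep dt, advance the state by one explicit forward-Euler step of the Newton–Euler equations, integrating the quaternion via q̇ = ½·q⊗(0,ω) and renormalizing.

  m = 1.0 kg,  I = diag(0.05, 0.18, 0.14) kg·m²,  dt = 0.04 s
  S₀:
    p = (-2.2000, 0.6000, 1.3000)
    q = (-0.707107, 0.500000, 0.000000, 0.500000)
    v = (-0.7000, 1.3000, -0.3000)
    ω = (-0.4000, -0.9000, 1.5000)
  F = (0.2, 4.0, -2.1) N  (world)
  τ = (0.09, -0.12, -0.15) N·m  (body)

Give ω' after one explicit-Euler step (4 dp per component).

ω' = (-0.3712, -0.9387, 1.4438)

gyro term ω×Iω = (0.0540, 0.0540, 0.0468)
angular accel α = (0.7200, -0.9667, -1.4057)
ω + α·dt = (-0.3712, -0.9387, 1.4438)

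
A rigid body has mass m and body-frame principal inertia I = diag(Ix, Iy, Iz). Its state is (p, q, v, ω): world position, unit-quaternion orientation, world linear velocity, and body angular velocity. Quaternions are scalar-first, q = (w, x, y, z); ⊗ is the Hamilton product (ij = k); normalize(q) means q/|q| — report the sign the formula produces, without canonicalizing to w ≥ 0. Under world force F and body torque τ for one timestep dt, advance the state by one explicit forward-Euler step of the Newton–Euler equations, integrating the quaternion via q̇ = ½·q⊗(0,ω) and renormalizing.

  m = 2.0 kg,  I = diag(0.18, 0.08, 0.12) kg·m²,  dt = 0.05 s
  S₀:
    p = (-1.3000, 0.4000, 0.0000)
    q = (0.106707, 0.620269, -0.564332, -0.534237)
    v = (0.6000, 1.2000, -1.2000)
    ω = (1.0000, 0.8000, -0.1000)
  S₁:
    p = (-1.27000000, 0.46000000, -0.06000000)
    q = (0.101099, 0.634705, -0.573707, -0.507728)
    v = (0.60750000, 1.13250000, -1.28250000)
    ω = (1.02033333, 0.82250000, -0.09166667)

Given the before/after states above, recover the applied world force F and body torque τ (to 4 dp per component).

F = (0.3000, -2.7000, -3.3000)
τ = (0.0700, 0.0300, -0.0600)

ω₁ − ω₀ = (0.02033333, 0.02250000, 0.00833333)
applied torque τ = (0.0700, 0.0300, -0.0600)
v₁ − v₀ = (0.00750000, -0.06750000, -0.08250000)
m·(v₁−v₀)/dt = (0.3000, -2.7000, -3.3000)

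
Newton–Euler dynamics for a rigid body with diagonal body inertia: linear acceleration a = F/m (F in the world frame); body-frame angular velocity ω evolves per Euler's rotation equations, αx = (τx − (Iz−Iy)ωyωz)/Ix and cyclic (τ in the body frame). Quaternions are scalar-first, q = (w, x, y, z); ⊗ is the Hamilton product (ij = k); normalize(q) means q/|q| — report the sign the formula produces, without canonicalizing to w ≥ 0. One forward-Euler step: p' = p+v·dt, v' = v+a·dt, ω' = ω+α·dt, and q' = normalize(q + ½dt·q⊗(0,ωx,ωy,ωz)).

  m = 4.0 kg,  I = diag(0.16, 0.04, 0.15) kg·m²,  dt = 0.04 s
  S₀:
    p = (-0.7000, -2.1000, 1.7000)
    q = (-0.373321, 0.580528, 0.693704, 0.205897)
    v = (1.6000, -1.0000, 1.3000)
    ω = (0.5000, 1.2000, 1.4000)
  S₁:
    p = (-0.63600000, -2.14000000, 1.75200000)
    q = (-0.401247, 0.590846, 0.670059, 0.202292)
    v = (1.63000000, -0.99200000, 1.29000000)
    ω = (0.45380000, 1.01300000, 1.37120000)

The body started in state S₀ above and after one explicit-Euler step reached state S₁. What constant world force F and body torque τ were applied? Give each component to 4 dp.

F = (3.0000, 0.8000, -1.0000)
τ = (0.0000, -0.1800, -0.1800)

velocity change Δv = (0.03000000, 0.00800000, -0.01000000)
m·(v₁−v₀)/dt = (3.0000, 0.8000, -1.0000)
Δω = ω₁−ω₀ = (-0.04620000, -0.18700000, -0.02880000)
precession coupling = (0.1848, 0.0070, -0.0720)
applied torque τ = (0.0000, -0.1800, -0.1800)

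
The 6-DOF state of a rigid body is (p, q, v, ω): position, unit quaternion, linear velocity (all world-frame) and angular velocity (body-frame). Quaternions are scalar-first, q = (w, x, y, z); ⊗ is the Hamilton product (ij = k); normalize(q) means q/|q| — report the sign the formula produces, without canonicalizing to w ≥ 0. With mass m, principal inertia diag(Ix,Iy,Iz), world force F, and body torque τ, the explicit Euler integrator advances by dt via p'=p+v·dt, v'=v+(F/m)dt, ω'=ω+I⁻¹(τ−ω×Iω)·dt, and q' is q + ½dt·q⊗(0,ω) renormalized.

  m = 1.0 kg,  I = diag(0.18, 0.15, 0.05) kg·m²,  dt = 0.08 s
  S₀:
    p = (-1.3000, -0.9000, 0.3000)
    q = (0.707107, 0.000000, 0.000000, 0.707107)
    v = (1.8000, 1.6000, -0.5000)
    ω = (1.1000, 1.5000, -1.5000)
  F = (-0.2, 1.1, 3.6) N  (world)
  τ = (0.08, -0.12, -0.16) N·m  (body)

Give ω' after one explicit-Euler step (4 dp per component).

ω' = (1.0356, 1.5504, -1.6768)

(τ − ω×Iω)/I = (-0.8056, 0.6300, -2.2100)
ω' = ω + α·dt = (1.0356, 1.5504, -1.6768)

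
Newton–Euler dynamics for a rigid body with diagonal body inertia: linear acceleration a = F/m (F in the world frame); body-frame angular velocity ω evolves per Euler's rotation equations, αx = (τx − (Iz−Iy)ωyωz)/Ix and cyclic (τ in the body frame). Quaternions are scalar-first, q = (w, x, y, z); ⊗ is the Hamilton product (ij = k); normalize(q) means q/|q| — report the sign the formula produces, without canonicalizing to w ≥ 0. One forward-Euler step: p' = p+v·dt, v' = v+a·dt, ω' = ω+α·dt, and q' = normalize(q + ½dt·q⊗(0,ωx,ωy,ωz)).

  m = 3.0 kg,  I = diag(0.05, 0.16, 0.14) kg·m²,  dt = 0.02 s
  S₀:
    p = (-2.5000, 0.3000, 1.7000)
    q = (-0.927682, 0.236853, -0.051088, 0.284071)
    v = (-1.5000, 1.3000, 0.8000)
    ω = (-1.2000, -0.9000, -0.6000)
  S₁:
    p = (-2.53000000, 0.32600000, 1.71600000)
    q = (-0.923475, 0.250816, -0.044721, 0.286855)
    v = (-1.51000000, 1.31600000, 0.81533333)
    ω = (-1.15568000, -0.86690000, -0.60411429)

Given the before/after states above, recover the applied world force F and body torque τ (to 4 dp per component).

F = (-1.5000, 2.4000, 2.3000)
τ = (0.1000, 0.2000, 0.0900)

rate change Δω = (0.04432000, 0.03310000, -0.00411429)
gyro term ω₀×Iω₀ = (-0.0108, -0.0648, 0.1188)
τ = I·(Δω/dt) + ω₀×(Iω₀) = (0.1000, 0.2000, 0.0900)
Δv = v₁−v₀ = (-0.01000000, 0.01600000, 0.01533333)
applied force F = (-1.5000, 2.4000, 2.3000)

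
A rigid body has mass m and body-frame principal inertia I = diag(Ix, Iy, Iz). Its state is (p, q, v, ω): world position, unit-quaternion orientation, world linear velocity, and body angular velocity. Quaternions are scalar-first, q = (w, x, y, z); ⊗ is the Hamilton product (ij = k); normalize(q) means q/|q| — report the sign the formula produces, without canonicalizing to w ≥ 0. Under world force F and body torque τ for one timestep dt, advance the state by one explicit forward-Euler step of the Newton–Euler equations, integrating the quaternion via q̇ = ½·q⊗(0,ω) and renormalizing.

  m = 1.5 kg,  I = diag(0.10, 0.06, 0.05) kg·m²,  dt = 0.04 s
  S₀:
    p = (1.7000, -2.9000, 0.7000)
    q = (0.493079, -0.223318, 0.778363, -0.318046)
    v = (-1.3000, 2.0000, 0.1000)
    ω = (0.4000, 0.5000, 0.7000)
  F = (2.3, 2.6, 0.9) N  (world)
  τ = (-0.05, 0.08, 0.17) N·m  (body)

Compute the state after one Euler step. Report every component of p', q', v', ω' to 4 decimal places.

p' = p + v·dt = (1.6480, -2.8200, 0.7040)
v + (F/m)dt = (-1.2387, 2.0693, 0.1240)
precession coupling ω×(Iω) = (-0.0035, 0.0140, -0.0080)
α = I⁻¹(τ − ω×Iω) = (-0.4650, 1.1000, 3.5600)
new body rate ω' = (0.3814, 0.5440, 0.8424)
q⊗(0,ω) = (-0.0772221, 0.9011087, 0.2756437, -0.0778489)
q + ½dt·q⊗(0,ω), renormalized = (0.4914, -0.2053, 0.7837, -0.3195)

p' = (1.6480, -2.8200, 0.7040)
q' = (0.4914, -0.2053, 0.7837, -0.3195)
v' = (-1.2387, 2.0693, 0.1240)
ω' = (0.3814, 0.5440, 0.8424)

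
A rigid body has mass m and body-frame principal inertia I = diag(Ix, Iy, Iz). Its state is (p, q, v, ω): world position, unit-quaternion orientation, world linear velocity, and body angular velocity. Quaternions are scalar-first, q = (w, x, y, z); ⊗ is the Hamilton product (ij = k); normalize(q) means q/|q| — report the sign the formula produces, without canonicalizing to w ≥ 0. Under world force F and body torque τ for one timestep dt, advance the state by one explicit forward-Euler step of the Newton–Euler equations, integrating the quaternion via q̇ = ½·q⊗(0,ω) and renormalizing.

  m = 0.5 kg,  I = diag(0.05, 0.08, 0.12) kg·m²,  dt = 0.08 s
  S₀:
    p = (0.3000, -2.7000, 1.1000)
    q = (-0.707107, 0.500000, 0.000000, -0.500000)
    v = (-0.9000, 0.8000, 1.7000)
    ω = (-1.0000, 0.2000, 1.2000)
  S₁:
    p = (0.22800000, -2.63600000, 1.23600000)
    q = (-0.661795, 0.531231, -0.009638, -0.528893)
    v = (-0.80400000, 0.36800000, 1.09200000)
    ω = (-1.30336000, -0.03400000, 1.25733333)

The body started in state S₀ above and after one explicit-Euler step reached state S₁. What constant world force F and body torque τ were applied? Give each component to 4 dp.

F = (0.6000, -2.7000, -3.8000)
τ = (-0.1800, -0.1500, 0.0800)

rate change Δω = (-0.30336000, -0.23400000, 0.05733333)
gyro term ω₀×Iω₀ = (0.0096, 0.0840, -0.0060)
τ = I·(Δω/dt) + ω₀×(Iω₀) = (-0.1800, -0.1500, 0.0800)
v₁ − v₀ = (0.09600000, -0.43200000, -0.60800000)
applied force F = (0.6000, -2.7000, -3.8000)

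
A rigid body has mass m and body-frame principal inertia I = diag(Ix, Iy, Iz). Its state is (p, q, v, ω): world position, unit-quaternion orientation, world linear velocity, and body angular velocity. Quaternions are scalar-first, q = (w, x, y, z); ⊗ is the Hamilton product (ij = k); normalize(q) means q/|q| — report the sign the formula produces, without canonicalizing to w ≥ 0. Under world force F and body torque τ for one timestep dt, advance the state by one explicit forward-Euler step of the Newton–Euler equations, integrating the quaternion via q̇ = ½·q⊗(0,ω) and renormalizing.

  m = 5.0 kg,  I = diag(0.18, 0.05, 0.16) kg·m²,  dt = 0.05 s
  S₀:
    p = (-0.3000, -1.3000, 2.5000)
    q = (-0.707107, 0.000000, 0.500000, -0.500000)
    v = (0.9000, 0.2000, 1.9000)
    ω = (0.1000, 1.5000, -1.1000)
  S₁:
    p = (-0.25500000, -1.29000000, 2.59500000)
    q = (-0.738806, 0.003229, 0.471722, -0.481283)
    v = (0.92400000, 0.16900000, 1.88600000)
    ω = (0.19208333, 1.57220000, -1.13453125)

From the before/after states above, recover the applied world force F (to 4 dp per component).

F = (2.4000, -3.1000, -1.4000)

Δv = v₁−v₀ = (0.02400000, -0.03100000, -0.01400000)
F = m·Δv/dt = (2.4000, -3.1000, -1.4000)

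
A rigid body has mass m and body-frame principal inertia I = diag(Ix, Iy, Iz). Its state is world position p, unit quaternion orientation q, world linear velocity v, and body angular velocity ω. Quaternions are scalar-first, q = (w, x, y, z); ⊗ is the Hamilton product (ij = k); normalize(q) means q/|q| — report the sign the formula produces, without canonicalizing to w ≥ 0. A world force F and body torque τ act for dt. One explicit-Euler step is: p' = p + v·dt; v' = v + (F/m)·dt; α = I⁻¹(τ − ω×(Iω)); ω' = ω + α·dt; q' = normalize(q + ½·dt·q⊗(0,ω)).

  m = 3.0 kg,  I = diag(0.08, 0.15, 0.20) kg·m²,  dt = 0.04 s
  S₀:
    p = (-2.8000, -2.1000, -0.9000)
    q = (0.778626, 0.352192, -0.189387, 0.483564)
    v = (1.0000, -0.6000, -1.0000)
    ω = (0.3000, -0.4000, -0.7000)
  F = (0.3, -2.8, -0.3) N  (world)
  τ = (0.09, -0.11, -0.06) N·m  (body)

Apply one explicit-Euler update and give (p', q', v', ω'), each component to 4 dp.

p' = (-2.7600, -2.1240, -0.9400)
q' = (0.7817, 0.3633, -0.1878, 0.4709)
v' = (1.0040, -0.6373, -1.0040)
ω' = (0.3380, -0.4361, -0.7103)

angular accel α = (0.9500, -0.9013, -0.2580)
ω + α·dt = (0.3380, -0.4361, -0.7103)
Hamilton product q⊗(0,ω) = (0.1570824, 0.5595843, 0.0801532, -0.6290989)
q + ½dt·q⊗(0,ω), renormalized = (0.7817, 0.3633, -0.1878, 0.4709)
p' = p + v·dt = (-2.7600, -2.1240, -0.9400)
new velocity v' = (1.0040, -0.6373, -1.0040)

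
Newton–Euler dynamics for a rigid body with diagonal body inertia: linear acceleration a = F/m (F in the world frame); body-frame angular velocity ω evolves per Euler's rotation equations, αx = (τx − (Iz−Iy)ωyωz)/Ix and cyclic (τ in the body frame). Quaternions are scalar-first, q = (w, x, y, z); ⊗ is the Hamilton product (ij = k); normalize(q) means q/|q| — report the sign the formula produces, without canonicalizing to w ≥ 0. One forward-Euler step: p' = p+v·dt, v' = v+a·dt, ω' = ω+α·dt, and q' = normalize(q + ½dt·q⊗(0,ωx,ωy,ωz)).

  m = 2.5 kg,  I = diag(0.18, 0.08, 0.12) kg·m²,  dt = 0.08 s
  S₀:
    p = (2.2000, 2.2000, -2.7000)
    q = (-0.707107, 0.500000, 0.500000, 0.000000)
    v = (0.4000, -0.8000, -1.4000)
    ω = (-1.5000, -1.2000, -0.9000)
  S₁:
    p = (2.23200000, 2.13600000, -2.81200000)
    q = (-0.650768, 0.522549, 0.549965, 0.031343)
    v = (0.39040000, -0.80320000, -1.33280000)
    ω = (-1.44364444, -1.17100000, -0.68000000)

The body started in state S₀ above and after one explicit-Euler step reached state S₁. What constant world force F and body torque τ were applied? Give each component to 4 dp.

Δω = ω₁−ω₀ = (0.05635556, 0.02900000, 0.22000000)
ω₀×(Iω₀) = (0.0432, 0.0810, -0.1800)
τ = I·(Δω/dt) + ω₀×(Iω₀) = (0.1700, 0.1100, 0.1500)
velocity change Δv = (-0.00960000, -0.00320000, 0.06720000)
m·(v₁−v₀)/dt = (-0.3000, -0.1000, 2.1000)

F = (-0.3000, -0.1000, 2.1000)
τ = (0.1700, 0.1100, 0.1500)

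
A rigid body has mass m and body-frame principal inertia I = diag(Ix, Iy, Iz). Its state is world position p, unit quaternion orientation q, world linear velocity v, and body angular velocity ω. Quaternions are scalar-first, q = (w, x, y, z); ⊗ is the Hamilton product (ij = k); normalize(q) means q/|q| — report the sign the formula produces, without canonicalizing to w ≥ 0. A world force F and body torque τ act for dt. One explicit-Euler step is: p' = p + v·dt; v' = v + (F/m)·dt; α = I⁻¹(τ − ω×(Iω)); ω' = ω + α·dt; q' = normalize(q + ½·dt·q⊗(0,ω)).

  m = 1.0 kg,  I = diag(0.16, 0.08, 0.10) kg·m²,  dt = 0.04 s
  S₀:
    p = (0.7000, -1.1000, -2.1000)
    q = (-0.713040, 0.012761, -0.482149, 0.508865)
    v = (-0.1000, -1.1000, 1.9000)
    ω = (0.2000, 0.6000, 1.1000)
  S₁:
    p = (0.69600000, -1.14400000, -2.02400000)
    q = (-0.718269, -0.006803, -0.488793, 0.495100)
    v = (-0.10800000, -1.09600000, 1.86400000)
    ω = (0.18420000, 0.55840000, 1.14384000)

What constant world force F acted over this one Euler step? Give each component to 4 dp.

F = (-0.2000, 0.1000, -0.9000)

Δv = v₁−v₀ = (-0.00800000, 0.00400000, -0.03600000)
applied force F = (-0.2000, 0.1000, -0.9000)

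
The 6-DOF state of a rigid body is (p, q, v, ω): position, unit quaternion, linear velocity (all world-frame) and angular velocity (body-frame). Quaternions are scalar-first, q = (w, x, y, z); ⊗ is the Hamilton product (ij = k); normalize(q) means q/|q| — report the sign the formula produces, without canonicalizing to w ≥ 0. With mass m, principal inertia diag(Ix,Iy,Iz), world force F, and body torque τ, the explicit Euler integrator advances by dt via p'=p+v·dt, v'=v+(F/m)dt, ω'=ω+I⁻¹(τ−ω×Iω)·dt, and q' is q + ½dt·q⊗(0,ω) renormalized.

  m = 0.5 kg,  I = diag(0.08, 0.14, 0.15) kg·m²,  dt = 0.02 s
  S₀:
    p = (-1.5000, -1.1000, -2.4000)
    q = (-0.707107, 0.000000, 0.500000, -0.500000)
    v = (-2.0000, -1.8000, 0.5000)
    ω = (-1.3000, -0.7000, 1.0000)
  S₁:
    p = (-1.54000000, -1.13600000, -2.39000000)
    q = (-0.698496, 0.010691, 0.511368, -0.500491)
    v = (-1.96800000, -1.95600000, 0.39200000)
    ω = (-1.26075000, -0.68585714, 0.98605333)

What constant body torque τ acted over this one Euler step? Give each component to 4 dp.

τ = (0.1500, 0.1900, -0.0500)

rate change Δω = (0.03925000, 0.01414286, -0.01394667)
applied torque τ = (0.1500, 0.1900, -0.0500)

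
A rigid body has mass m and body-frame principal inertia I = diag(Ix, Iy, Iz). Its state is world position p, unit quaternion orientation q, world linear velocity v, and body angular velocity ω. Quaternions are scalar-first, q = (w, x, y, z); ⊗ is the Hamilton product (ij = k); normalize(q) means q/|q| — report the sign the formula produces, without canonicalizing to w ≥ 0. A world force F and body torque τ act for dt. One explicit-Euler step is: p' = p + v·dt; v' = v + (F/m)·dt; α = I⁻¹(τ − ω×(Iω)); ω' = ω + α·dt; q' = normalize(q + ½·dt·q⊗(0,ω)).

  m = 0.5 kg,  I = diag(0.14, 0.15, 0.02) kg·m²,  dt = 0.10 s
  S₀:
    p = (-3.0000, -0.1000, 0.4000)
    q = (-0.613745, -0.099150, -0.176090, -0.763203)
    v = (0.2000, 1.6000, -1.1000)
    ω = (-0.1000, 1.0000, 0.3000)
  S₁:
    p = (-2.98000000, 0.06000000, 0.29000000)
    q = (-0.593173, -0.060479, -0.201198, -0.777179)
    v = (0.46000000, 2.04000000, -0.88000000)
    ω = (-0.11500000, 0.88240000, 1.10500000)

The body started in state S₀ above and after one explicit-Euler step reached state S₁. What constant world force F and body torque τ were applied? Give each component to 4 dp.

F = (1.3000, 2.2000, 1.1000)
τ = (-0.0600, -0.1800, 0.1600)

rate change Δω = (-0.01500000, -0.11760000, 0.80500000)
ω₀×(Iω₀) = (-0.0390, -0.0036, -0.0010)
I·α + gyro = (-0.0600, -0.1800, 0.1600)
Δv = v₁−v₀ = (0.26000000, 0.44000000, 0.22000000)
F = m·Δv/dt = (1.3000, 2.2000, 1.1000)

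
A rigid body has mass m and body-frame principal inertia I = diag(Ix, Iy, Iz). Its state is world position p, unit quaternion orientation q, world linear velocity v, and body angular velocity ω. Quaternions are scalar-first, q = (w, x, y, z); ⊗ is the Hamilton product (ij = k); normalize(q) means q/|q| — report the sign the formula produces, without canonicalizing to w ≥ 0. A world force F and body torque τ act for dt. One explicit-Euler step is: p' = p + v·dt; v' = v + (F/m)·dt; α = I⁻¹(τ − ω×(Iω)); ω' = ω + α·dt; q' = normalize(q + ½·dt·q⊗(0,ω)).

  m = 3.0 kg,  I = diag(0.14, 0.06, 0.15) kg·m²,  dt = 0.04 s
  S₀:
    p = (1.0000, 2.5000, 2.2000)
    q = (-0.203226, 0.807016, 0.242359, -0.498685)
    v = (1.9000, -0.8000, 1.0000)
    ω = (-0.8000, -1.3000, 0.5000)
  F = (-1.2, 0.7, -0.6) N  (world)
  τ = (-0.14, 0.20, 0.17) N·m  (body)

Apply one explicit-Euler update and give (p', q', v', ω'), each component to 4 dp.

a = F/m = (-0.4000, 0.2333, -0.2000)
p + v·dt = (1.0760, 2.4680, 2.2400)
new velocity v' = (1.8840, -0.7907, 0.9920)
precession coupling ω×(Iω) = (-0.0585, 0.0040, -0.0832)
angular accel α = (-0.5821, 3.2667, 1.6880)
ω' = ω + α·dt = (-0.8233, -1.1693, 0.5675)
2q̇ = q⊗(0,ω) = (1.2100220, -0.3645302, 0.2596338, -0.9568466)
updated quaternion q' = (-0.1789, 0.7993, 0.2474, -0.5176)

p' = (1.0760, 2.4680, 2.2400)
q' = (-0.1789, 0.7993, 0.2474, -0.5176)
v' = (1.8840, -0.7907, 0.9920)
ω' = (-0.8233, -1.1693, 0.5675)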